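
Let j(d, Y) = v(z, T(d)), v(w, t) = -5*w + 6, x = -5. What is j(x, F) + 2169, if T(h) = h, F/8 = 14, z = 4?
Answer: 2155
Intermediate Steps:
F = 112 (F = 8*14 = 112)
v(w, t) = 6 - 5*w
j(d, Y) = -14 (j(d, Y) = 6 - 5*4 = 6 - 20 = -14)
j(x, F) + 2169 = -14 + 2169 = 2155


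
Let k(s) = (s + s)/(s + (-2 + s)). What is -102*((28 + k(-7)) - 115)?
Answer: 35139/4 ≈ 8784.8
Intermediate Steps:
k(s) = 2*s/(-2 + 2*s) (k(s) = (2*s)/(-2 + 2*s) = 2*s/(-2 + 2*s))
-102*((28 + k(-7)) - 115) = -102*((28 - 7/(-1 - 7)) - 115) = -102*((28 - 7/(-8)) - 115) = -102*((28 - 7*(-1/8)) - 115) = -102*((28 + 7/8) - 115) = -102*(231/8 - 115) = -102*(-689/8) = 35139/4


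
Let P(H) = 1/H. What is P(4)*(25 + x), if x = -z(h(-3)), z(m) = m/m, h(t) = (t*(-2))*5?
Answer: 6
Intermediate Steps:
h(t) = -10*t (h(t) = -2*t*5 = -10*t)
z(m) = 1
x = -1 (x = -1*1 = -1)
P(4)*(25 + x) = (25 - 1)/4 = (¼)*24 = 6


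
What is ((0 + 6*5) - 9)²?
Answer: 441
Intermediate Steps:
((0 + 6*5) - 9)² = ((0 + 30) - 9)² = (30 - 9)² = 21² = 441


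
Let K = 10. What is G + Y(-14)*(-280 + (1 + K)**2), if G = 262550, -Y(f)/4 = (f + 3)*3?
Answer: 241562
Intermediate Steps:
Y(f) = -36 - 12*f (Y(f) = -4*(f + 3)*3 = -4*(3 + f)*3 = -4*(9 + 3*f) = -36 - 12*f)
G + Y(-14)*(-280 + (1 + K)**2) = 262550 + (-36 - 12*(-14))*(-280 + (1 + 10)**2) = 262550 + (-36 + 168)*(-280 + 11**2) = 262550 + 132*(-280 + 121) = 262550 + 132*(-159) = 262550 - 20988 = 241562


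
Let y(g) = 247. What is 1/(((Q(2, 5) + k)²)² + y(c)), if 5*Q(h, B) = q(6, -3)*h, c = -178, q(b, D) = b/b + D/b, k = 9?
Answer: 625/4631831 ≈ 0.00013494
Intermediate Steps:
q(b, D) = 1 + D/b
Q(h, B) = h/10 (Q(h, B) = (((-3 + 6)/6)*h)/5 = (((⅙)*3)*h)/5 = (h/2)/5 = h/10)
1/(((Q(2, 5) + k)²)² + y(c)) = 1/((((⅒)*2 + 9)²)² + 247) = 1/(((⅕ + 9)²)² + 247) = 1/(((46/5)²)² + 247) = 1/((2116/25)² + 247) = 1/(4477456/625 + 247) = 1/(4631831/625) = 625/4631831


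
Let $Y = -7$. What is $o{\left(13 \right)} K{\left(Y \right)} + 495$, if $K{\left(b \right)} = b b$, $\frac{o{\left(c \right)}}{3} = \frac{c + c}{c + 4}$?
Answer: $\frac{12237}{17} \approx 719.82$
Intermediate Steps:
$o{\left(c \right)} = \frac{6 c}{4 + c}$ ($o{\left(c \right)} = 3 \frac{c + c}{c + 4} = 3 \frac{2 c}{4 + c} = \frac{6 c}{4 + c}$)
$K{\left(b \right)} = b^{2}$
$o{\left(13 \right)} K{\left(Y \right)} + 495 = 6 \cdot 13 \frac{1}{4 + 13} \left(-7\right)^{2} + 495 = 6 \cdot 13 \cdot \frac{1}{17} \cdot 49 + 495 = \frac{78}{17} \cdot 49 + 495 = \frac{3822}{17} + 495 = \frac{12237}{17}$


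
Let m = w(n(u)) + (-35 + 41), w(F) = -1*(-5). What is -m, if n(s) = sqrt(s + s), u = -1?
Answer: -11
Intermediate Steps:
n(s) = sqrt(2)*sqrt(s) (n(s) = sqrt(2*s) = sqrt(2)*sqrt(s))
w(F) = 5
m = 11 (m = 5 + (-35 + 41) = 5 + 6 = 11)
-m = -1*11 = -11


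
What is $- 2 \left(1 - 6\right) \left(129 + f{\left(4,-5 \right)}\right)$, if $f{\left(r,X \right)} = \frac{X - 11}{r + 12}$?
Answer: $1280$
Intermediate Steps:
$f{\left(r,X \right)} = \frac{-11 + X}{12 + r}$
$- 2 \left(1 - 6\right) \left(129 + f{\left(4,-5 \right)}\right) = - 2 \left(1 - 6\right) \left(129 + \frac{-11 - 5}{12 + 4}\right) = \left(-2\right) \left(-5\right) \left(129 + \frac{1}{16} \left(-16\right)\right) = 10 \left(129 + \frac{1}{16} \left(-16\right)\right) = 10 \left(129 - 1\right) = 10 \cdot 128 = 1280$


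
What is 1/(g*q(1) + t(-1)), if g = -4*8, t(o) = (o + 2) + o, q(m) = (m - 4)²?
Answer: -1/288 ≈ -0.0034722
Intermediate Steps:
q(m) = (-4 + m)²
t(o) = 2 + 2*o (t(o) = (2 + o) + o = 2 + 2*o)
g = -32
1/(g*q(1) + t(-1)) = 1/(-32*(-4 + 1)² + (2 + 2*(-1))) = 1/(-32*(-3)² + (2 - 2)) = 1/(-32*9 + 0) = 1/(-288 + 0) = 1/(-288) = -1/288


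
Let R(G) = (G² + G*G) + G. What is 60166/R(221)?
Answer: 60166/97903 ≈ 0.61455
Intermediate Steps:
R(G) = G + 2*G² (R(G) = (G² + G²) + G = 2*G² + G = G + 2*G²)
60166/R(221) = 60166/((221*(1 + 2*221))) = 60166/((221*(1 + 442))) = 60166/((221*443)) = 60166/97903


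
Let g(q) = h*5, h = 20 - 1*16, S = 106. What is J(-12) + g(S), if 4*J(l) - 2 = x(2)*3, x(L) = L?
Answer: 22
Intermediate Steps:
h = 4 (h = 20 - 16 = 4)
g(q) = 20 (g(q) = 4*5 = 20)
J(l) = 2 (J(l) = ½ + (2*3)/4 = ½ + (¼)*6 = ½ + 3/2 = 2)
J(-12) + g(S) = 2 + 20 = 22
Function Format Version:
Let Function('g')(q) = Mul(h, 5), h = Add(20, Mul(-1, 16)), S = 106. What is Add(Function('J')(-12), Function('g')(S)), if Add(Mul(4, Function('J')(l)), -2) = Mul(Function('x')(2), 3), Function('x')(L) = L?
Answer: 22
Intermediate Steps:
h = 4 (h = Add(20, -16) = 4)
Function('g')(q) = 20 (Function('g')(q) = Mul(4, 5) = 20)
Function('J')(l) = 2 (Function('J')(l) = Add(Rational(1, 2), Mul(Rational(1, 4), Mul(2, 3))) = Add(Rational(1, 2), Mul(Rational(1, 4), 6)) = Add(Rational(1, 2), Rational(3, 2)) = 2)
Add(Function('J')(-12), Function('g')(S)) = Add(2, 20) = 22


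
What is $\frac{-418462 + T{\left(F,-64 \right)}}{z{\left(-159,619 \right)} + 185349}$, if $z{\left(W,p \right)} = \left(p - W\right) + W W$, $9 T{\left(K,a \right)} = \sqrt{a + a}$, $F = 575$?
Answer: $- \frac{209231}{105704} + \frac{i \sqrt{2}}{237834} \approx -1.9794 + 5.9462 \cdot 10^{-6} i$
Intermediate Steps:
$T{\left(K,a \right)} = \frac{\sqrt{2} \sqrt{a}}{9}$ ($T{\left(K,a \right)} = \frac{\sqrt{a + a}}{9} = \frac{\sqrt{2 a}}{9} = \frac{\sqrt{2} \sqrt{a}}{9}$)
$z{\left(W,p \right)} = p + W^{2} - W$ ($z{\left(W,p \right)} = \left(p - W\right) + W^{2} = p + W^{2} - W$)
$\frac{-418462 + T{\left(F,-64 \right)}}{z{\left(-159,619 \right)} + 185349} = \frac{-418462 + \frac{\sqrt{2} \sqrt{-64}}{9}}{\left(619 + \left(-159\right)^{2} - -159\right) + 185349} = \frac{-418462 + \frac{\sqrt{2} \cdot 8 i}{9}}{\left(619 + 25281 + 159\right) + 185349} = \frac{-418462 + \frac{8 i \sqrt{2}}{9}}{26059 + 185349} = \frac{-418462 + \frac{8 i \sqrt{2}}{9}}{211408} = \left(-418462 + \frac{8 i \sqrt{2}}{9}\right) \frac{1}{211408} = - \frac{209231}{105704} + \frac{i \sqrt{2}}{237834}$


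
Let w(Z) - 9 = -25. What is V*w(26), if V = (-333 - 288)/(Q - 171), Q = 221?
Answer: 4968/25 ≈ 198.72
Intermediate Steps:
w(Z) = -16 (w(Z) = 9 - 25 = -16)
V = -621/50 (V = (-333 - 288)/(221 - 171) = -621/50 ≈ -12.420)
V*w(26) = -621/50*(-16) = 4968/25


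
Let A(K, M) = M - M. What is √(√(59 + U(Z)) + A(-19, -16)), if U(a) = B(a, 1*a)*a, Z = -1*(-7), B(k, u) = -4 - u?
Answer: 2^(¼)*√3*√I ≈ 1.4565 + 1.4565*I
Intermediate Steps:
A(K, M) = 0
Z = 7
U(a) = a*(-4 - a) (U(a) = (-4 - a)*a = a*(-4 - a))
√(√(59 + U(Z)) + A(-19, -16)) = √(√(59 - 1*7*(4 + 7)) + 0) = √(√(59 - 1*7*11) + 0) = √(√(59 - 77) + 0) = √(√(-18) + 0) = √(3*I*√2 + 0) = √(3*I*√2) = 2^(¼)*√3*√I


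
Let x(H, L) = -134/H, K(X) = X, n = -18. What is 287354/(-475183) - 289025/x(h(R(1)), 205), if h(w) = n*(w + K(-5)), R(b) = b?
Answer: 4944212343982/31837261 ≈ 1.5530e+5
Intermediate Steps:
h(w) = 90 - 18*w (h(w) = -18*(w - 5) = -18*(-5 + w) = 90 - 18*w)
287354/(-475183) - 289025/x(h(R(1)), 205) = 287354/(-475183) - 289025/((-134/(90 - 18*1))) = 287354*(-1/475183) - 289025/((-134/(90 - 18))) = -287354/475183 - 289025/((-134/72)) = -287354/475183 - 289025/((-134*1/72)) = -287354/475183 - 289025/(-67/36) = -287354/475183 - 289025*(-36/67) = -287354/475183 + 10404900/67 = 4944212343982/31837261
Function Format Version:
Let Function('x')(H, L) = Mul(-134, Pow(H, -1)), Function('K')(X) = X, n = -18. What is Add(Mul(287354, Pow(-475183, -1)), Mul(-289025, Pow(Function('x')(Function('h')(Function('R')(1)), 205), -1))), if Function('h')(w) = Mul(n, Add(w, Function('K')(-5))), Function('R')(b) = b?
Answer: Rational(4944212343982, 31837261) ≈ 1.5530e+5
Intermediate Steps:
Function('h')(w) = Add(90, Mul(-18, w)) (Function('h')(w) = Mul(-18, Add(w, -5)) = Mul(-18, Add(-5, w)) = Add(90, Mul(-18, w)))
Add(Mul(287354, Pow(-475183, -1)), Mul(-289025, Pow(Function('x')(Function('h')(Function('R')(1)), 205), -1))) = Add(Mul(287354, Pow(-475183, -1)), Mul(-289025, Pow(Mul(-134, Pow(Add(90, Mul(-18, 1)), -1)), -1))) = Add(Mul(287354, Rational(-1, 475183)), Mul(-289025, Pow(Mul(-134, Pow(Add(90, -18), -1)), -1))) = Add(Rational(-287354, 475183), Mul(-289025, Pow(Mul(-134, Pow(72, -1)), -1))) = Add(Rational(-287354, 475183), Mul(-289025, Pow(Mul(-134, Rational(1, 72)), -1))) = Add(Rational(-287354, 475183), Mul(-289025, Pow(Rational(-67, 36), -1))) = Add(Rational(-287354, 475183), Mul(-289025, Rational(-36, 67))) = Add(Rational(-287354, 475183), Rational(10404900, 67)) = Rational(4944212343982, 31837261)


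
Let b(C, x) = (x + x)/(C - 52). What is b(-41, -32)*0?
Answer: 0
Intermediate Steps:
b(C, x) = 2*x/(-52 + C) (b(C, x) = (2*x)/(-52 + C) = 2*x/(-52 + C))
b(-41, -32)*0 = (2*(-32)/(-52 - 41))*0 = (2*(-32)/(-93))*0 = (2*(-32)*(-1/93))*0 = (64/93)*0 = 0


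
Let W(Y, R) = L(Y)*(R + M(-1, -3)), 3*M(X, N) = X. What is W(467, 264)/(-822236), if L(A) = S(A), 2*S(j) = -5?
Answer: 3955/4933416 ≈ 0.00080168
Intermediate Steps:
S(j) = -5/2 (S(j) = (½)*(-5) = -5/2)
L(A) = -5/2
M(X, N) = X/3
W(Y, R) = ⅚ - 5*R/2 (W(Y, R) = -5*(R + (⅓)*(-1))/2 = -5*(R - ⅓)/2 = -5*(-⅓ + R)/2 = ⅚ - 5*R/2)
W(467, 264)/(-822236) = (⅚ - 5/2*264)/(-822236) = (⅚ - 660)*(-1/822236) = -3955/6*(-1/822236) = 3955/4933416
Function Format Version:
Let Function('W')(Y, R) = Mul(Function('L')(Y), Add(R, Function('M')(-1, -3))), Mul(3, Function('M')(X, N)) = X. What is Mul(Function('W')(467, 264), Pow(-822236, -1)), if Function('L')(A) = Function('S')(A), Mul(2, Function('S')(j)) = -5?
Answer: Rational(3955, 4933416) ≈ 0.00080168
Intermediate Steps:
Function('S')(j) = Rational(-5, 2) (Function('S')(j) = Mul(Rational(1, 2), -5) = Rational(-5, 2))
Function('L')(A) = Rational(-5, 2)
Function('M')(X, N) = Mul(Rational(1, 3), X)
Function('W')(Y, R) = Add(Rational(5, 6), Mul(Rational(-5, 2), R)) (Function('W')(Y, R) = Mul(Rational(-5, 2), Add(R, Mul(Rational(1, 3), -1))) = Mul(Rational(-5, 2), Add(R, Rational(-1, 3))) = Mul(Rational(-5, 2), Add(Rational(-1, 3), R)) = Add(Rational(5, 6), Mul(Rational(-5, 2), R)))
Mul(Function('W')(467, 264), Pow(-822236, -1)) = Mul(Add(Rational(5, 6), Mul(Rational(-5, 2), 264)), Pow(-822236, -1)) = Mul(Add(Rational(5, 6), -660), Rational(-1, 822236)) = Mul(Rational(-3955, 6), Rational(-1, 822236)) = Rational(3955, 4933416)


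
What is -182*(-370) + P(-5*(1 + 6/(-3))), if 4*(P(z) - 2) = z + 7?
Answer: 67345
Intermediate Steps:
P(z) = 15/4 + z/4 (P(z) = 2 + (z + 7)/4 = 2 + (7 + z)/4 = 2 + (7/4 + z/4) = 15/4 + z/4)
-182*(-370) + P(-5*(1 + 6/(-3))) = -182*(-370) + (15/4 + (-5*(1 + 6/(-3)))/4) = 67340 + (15/4 + (-5*(1 + 6*(-⅓)))/4) = 67340 + (15/4 + (-5*(1 - 2))/4) = 67340 + (15/4 + (-5*(-1))/4) = 67340 + (15/4 + (¼)*5) = 67340 + (15/4 + 5/4) = 67340 + 5 = 67345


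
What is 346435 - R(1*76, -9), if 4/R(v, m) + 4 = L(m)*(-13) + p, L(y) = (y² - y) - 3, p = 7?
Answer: 97694671/282 ≈ 3.4644e+5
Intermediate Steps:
L(y) = -3 + y² - y
R(v, m) = 4/(42 - 13*m² + 13*m) (R(v, m) = 4/(-4 + ((-3 + m² - m)*(-13) + 7)) = 4/(-4 + ((39 - 13*m² + 13*m) + 7)) = 4/(-4 + (46 - 13*m² + 13*m)) = 4/(42 - 13*m² + 13*m))
346435 - R(1*76, -9) = 346435 - 4/(42 - 13*(-9)² + 13*(-9)) = 346435 - 4/(42 - 13*81 - 117) = 346435 - 4/(42 - 1053 - 117) = 346435 - 4/(-1128) = 346435 - 4*(-1)/1128 = 346435 - 1*(-1/282) = 346435 + 1/282 = 97694671/282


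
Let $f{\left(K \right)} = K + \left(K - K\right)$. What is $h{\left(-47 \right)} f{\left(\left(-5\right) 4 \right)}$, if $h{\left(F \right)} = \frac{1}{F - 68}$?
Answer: $\frac{4}{23} \approx 0.17391$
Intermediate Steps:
$f{\left(K \right)} = K$ ($f{\left(K \right)} = K + 0 = K$)
$h{\left(F \right)} = \frac{1}{-68 + F}$
$h{\left(-47 \right)} f{\left(\left(-5\right) 4 \right)} = \frac{\left(-5\right) 4}{-68 - 47} = \frac{1}{-115} \left(-20\right) = \left(- \frac{1}{115}\right) \left(-20\right) = \frac{4}{23}$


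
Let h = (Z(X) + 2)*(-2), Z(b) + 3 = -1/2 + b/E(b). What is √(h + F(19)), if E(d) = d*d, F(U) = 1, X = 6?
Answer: √33/3 ≈ 1.9149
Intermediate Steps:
E(d) = d²
Z(b) = -7/2 + 1/b (Z(b) = -3 + (-1/2 + b/(b²)) = -3 + (-1*½ + b/b²) = -3 + (-½ + 1/b) = -7/2 + 1/b)
h = 8/3 (h = ((-7/2 + 1/6) + 2)*(-2) = ((-7/2 + ⅙) + 2)*(-2) = (-10/3 + 2)*(-2) = -4/3*(-2) = 8/3 ≈ 2.6667)
√(h + F(19)) = √(8/3 + 1) = √(11/3) = √33/3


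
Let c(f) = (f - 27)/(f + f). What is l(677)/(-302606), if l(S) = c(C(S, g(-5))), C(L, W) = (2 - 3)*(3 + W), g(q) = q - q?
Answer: -5/302606 ≈ -1.6523e-5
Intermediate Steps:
g(q) = 0
C(L, W) = -3 - W (C(L, W) = -(3 + W) = -3 - W)
c(f) = (-27 + f)/(2*f) (c(f) = (-27 + f)/((2*f)) = (-27 + f)*(1/(2*f)) = (-27 + f)/(2*f))
l(S) = 5 (l(S) = (-27 + (-3 - 1*0))/(2*(-3 - 1*0)) = (-27 + (-3 + 0))/(2*(-3 + 0)) = (½)*(-27 - 3)/(-3) = (½)*(-⅓)*(-30) = 5)
l(677)/(-302606) = 5/(-302606) = 5*(-1/302606) = -5/302606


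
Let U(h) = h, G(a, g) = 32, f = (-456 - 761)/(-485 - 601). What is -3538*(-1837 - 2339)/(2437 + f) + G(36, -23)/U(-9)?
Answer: 144323070944/23830191 ≈ 6056.3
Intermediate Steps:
f = 1217/1086 (f = -1217/(-1086) = -1217*(-1/1086) = 1217/1086 ≈ 1.1206)
-3538*(-1837 - 2339)/(2437 + f) + G(36, -23)/U(-9) = -3538*(-1837 - 2339)/(2437 + 1217/1086) + 32/(-9) = -3538/((2647799/1086)/(-4176)) + 32*(-⅑) = -3538/((2647799/1086)*(-1/4176)) - 32/9 = -3538/(-2647799/4535136) - 32/9 = -3538*(-4535136/2647799) - 32/9 = 16045311168/2647799 - 32/9 = 144323070944/23830191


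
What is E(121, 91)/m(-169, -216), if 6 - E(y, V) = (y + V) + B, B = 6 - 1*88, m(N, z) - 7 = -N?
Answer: -31/44 ≈ -0.70455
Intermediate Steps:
m(N, z) = 7 - N
B = -82 (B = 6 - 88 = -82)
E(y, V) = 88 - V - y (E(y, V) = 6 - ((y + V) - 82) = 6 - ((V + y) - 82) = 6 - (-82 + V + y) = 6 + (82 - V - y) = 88 - V - y)
E(121, 91)/m(-169, -216) = (88 - 1*91 - 1*121)/(7 - 1*(-169)) = (88 - 91 - 121)/(7 + 169) = -124/176 = -124*1/176 = -31/44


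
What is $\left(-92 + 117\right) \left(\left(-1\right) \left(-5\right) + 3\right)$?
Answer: $200$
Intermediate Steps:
$\left(-92 + 117\right) \left(\left(-1\right) \left(-5\right) + 3\right) = 25 \left(5 + 3\right) = 25 \cdot 8 = 200$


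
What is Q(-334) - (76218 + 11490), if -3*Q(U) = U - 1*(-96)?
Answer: -262886/3 ≈ -87629.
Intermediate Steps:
Q(U) = -32 - U/3 (Q(U) = -(U - 1*(-96))/3 = -(U + 96)/3 = -(96 + U)/3 = -32 - U/3)
Q(-334) - (76218 + 11490) = (-32 - ⅓*(-334)) - (76218 + 11490) = (-32 + 334/3) - 1*87708 = 238/3 - 87708 = -262886/3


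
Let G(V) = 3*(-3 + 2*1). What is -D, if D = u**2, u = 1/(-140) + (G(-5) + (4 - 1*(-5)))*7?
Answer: -34562641/19600 ≈ -1763.4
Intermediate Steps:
G(V) = -3 (G(V) = 3*(-3 + 2) = 3*(-1) = -3)
u = 5879/140 (u = 1/(-140) + (-3 + (4 - 1*(-5)))*7 = -1/140 + (-3 + (4 + 5))*7 = -1/140 + (-3 + 9)*7 = -1/140 + 6*7 = -1/140 + 42 = 5879/140 ≈ 41.993)
D = 34562641/19600 (D = (5879/140)**2 = 34562641/19600 ≈ 1763.4)
-D = -1*34562641/19600 = -34562641/19600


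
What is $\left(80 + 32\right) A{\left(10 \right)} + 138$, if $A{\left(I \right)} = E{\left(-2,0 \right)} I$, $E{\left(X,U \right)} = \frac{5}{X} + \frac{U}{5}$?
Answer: $-2662$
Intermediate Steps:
$E{\left(X,U \right)} = \frac{5}{X} + \frac{U}{5}$ ($E{\left(X,U \right)} = \frac{5}{X} + U \frac{1}{5} = \frac{5}{X} + \frac{U}{5}$)
$A{\left(I \right)} = - \frac{5 I}{2}$ ($A{\left(I \right)} = \left(\frac{5}{-2} + \frac{1}{5} \cdot 0\right) I = \left(5 \left(- \frac{1}{2}\right) + 0\right) I = \left(- \frac{5}{2} + 0\right) I = - \frac{5 I}{2}$)
$\left(80 + 32\right) A{\left(10 \right)} + 138 = \left(80 + 32\right) \left(\left(- \frac{5}{2}\right) 10\right) + 138 = 112 \left(-25\right) + 138 = -2800 + 138 = -2662$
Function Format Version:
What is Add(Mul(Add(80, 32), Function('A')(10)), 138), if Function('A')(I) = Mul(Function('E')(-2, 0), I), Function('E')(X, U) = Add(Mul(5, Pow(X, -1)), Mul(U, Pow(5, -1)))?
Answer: -2662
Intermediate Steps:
Function('E')(X, U) = Add(Mul(5, Pow(X, -1)), Mul(Rational(1, 5), U)) (Function('E')(X, U) = Add(Mul(5, Pow(X, -1)), Mul(U, Rational(1, 5))) = Add(Mul(5, Pow(X, -1)), Mul(Rational(1, 5), U)))
Function('A')(I) = Mul(Rational(-5, 2), I) (Function('A')(I) = Mul(Add(Mul(5, Pow(-2, -1)), Mul(Rational(1, 5), 0)), I) = Mul(Add(Mul(5, Rational(-1, 2)), 0), I) = Mul(Add(Rational(-5, 2), 0), I) = Mul(Rational(-5, 2), I))
Add(Mul(Add(80, 32), Function('A')(10)), 138) = Add(Mul(Add(80, 32), Mul(Rational(-5, 2), 10)), 138) = Add(Mul(112, -25), 138) = Add(-2800, 138) = -2662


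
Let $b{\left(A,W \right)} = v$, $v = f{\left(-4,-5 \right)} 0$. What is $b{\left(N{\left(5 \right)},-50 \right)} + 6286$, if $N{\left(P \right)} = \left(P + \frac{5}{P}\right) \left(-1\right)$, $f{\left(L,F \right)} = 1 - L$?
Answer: $6286$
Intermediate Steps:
$N{\left(P \right)} = - P - \frac{5}{P}$
$v = 0$ ($v = \left(1 - -4\right) 0 = \left(1 + 4\right) 0 = 5 \cdot 0 = 0$)
$b{\left(A,W \right)} = 0$
$b{\left(N{\left(5 \right)},-50 \right)} + 6286 = 0 + 6286 = 6286$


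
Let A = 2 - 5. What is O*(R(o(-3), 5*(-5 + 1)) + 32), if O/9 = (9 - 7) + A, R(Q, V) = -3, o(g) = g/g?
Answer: -261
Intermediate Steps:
o(g) = 1
A = -3
O = -9 (O = 9*((9 - 7) - 3) = 9*(2 - 3) = 9*(-1) = -9)
O*(R(o(-3), 5*(-5 + 1)) + 32) = -9*(-3 + 32) = -9*29 = -261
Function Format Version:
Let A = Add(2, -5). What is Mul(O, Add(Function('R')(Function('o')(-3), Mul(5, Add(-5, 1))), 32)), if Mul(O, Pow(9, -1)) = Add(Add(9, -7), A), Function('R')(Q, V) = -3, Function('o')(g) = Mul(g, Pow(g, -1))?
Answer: -261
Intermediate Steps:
Function('o')(g) = 1
A = -3
O = -9 (O = Mul(9, Add(Add(9, -7), -3)) = Mul(9, Add(2, -3)) = Mul(9, -1) = -9)
Mul(O, Add(Function('R')(Function('o')(-3), Mul(5, Add(-5, 1))), 32)) = Mul(-9, Add(-3, 32)) = Mul(-9, 29) = -261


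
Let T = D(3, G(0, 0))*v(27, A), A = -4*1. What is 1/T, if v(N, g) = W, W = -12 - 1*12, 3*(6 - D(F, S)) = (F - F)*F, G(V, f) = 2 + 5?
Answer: -1/144 ≈ -0.0069444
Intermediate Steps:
G(V, f) = 7
D(F, S) = 6 (D(F, S) = 6 - (F - F)*F/3 = 6 - 0*F = 6 - ⅓*0 = 6 + 0 = 6)
A = -4
W = -24 (W = -12 - 12 = -24)
v(N, g) = -24
T = -144 (T = 6*(-24) = -144)
1/T = 1/(-144) = -1/144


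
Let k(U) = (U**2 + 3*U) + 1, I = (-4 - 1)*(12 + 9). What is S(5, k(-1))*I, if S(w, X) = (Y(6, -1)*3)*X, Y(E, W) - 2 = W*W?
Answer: 945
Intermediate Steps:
I = -105 (I = -5*21 = -105)
k(U) = 1 + U**2 + 3*U
Y(E, W) = 2 + W**2 (Y(E, W) = 2 + W*W = 2 + W**2)
S(w, X) = 9*X (S(w, X) = ((2 + (-1)**2)*3)*X = ((2 + 1)*3)*X = (3*3)*X = 9*X)
S(5, k(-1))*I = (9*(1 + (-1)**2 + 3*(-1)))*(-105) = (9*(1 + 1 - 3))*(-105) = (9*(-1))*(-105) = -9*(-105) = 945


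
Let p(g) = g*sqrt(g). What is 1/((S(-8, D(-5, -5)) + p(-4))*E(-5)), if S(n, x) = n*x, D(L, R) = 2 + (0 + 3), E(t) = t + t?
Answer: 1/416 - I/2080 ≈ 0.0024038 - 0.00048077*I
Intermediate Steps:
E(t) = 2*t
D(L, R) = 5 (D(L, R) = 2 + 3 = 5)
p(g) = g**(3/2)
1/((S(-8, D(-5, -5)) + p(-4))*E(-5)) = 1/((-8*5 + (-4)**(3/2))*(2*(-5))) = 1/((-40 - 8*I)*(-10)) = 1/(400 + 80*I) = (400 - 80*I)/166400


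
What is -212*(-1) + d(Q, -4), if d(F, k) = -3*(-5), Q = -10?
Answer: 227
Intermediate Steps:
d(F, k) = 15
-212*(-1) + d(Q, -4) = -212*(-1) + 15 = 212 + 15 = 227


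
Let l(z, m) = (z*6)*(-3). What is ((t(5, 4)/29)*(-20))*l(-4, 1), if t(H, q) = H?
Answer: -7200/29 ≈ -248.28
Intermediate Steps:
l(z, m) = -18*z (l(z, m) = (6*z)*(-3) = -18*z)
((t(5, 4)/29)*(-20))*l(-4, 1) = ((5/29)*(-20))*(-18*(-4)) = ((5*(1/29))*(-20))*72 = ((5/29)*(-20))*72 = -100/29*72 = -7200/29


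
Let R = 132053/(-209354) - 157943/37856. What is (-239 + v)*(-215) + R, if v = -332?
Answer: 486456003137085/3962652512 ≈ 1.2276e+5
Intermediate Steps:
R = -19032498595/3962652512 (R = 132053*(-1/209354) - 157943*1/37856 = -132053/209354 - 157943/37856 = -19032498595/3962652512 ≈ -4.8030)
(-239 + v)*(-215) + R = (-239 - 332)*(-215) - 19032498595/3962652512 = -571*(-215) - 19032498595/3962652512 = 122765 - 19032498595/3962652512 = 486456003137085/3962652512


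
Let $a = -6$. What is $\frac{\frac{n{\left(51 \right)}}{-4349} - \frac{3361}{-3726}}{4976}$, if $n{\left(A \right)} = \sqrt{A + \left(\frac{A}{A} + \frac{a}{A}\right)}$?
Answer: $\frac{3361}{18540576} - \frac{21 \sqrt{34}}{367890608} \approx 0.00018095$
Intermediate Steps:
$n{\left(A \right)} = \sqrt{1 + A - \frac{6}{A}}$ ($n{\left(A \right)} = \sqrt{A - \left(\frac{6}{A} - \frac{A}{A}\right)} = \sqrt{A + \left(1 - \frac{6}{A}\right)} = \sqrt{1 + A - \frac{6}{A}}$)
$\frac{\frac{n{\left(51 \right)}}{-4349} - \frac{3361}{-3726}}{4976} = \frac{\frac{\sqrt{1 + 51 - \frac{6}{51}}}{-4349} - \frac{3361}{-3726}}{4976} = \left(\sqrt{1 + 51 - \frac{2}{17}} \left(- \frac{1}{4349}\right) - - \frac{3361}{3726}\right) \frac{1}{4976} = \left(\sqrt{1 + 51 - \frac{2}{17}} \left(- \frac{1}{4349}\right) + \frac{3361}{3726}\right) \frac{1}{4976} = \left(\sqrt{\frac{882}{17}} \left(- \frac{1}{4349}\right) + \frac{3361}{3726}\right) \frac{1}{4976} = \left(\frac{21 \sqrt{34}}{17} \left(- \frac{1}{4349}\right) + \frac{3361}{3726}\right) \frac{1}{4976} = \left(- \frac{21 \sqrt{34}}{73933} + \frac{3361}{3726}\right) \frac{1}{4976} = \left(\frac{3361}{3726} - \frac{21 \sqrt{34}}{73933}\right) \frac{1}{4976} = \frac{3361}{18540576} - \frac{21 \sqrt{34}}{367890608}$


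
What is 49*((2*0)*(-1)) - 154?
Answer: -154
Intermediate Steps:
49*((2*0)*(-1)) - 154 = 49*(0*(-1)) - 154 = 49*0 - 154 = 0 - 154 = -154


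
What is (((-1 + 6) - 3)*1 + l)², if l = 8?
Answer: 100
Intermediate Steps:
(((-1 + 6) - 3)*1 + l)² = (((-1 + 6) - 3)*1 + 8)² = ((5 - 3)*1 + 8)² = (2*1 + 8)² = (2 + 8)² = 10² = 100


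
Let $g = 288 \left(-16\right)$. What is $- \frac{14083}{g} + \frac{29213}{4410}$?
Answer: $\frac{10928863}{1128960} \approx 9.6805$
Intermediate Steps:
$g = -4608$
$- \frac{14083}{g} + \frac{29213}{4410} = - \frac{14083}{-4608} + \frac{29213}{4410} = \left(-14083\right) \left(- \frac{1}{4608}\right) + 29213 \cdot \frac{1}{4410} = \frac{14083}{4608} + \frac{29213}{4410} = \frac{10928863}{1128960}$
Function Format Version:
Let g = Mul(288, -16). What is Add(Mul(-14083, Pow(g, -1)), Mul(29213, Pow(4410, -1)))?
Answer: Rational(10928863, 1128960) ≈ 9.6805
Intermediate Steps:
g = -4608
Add(Mul(-14083, Pow(g, -1)), Mul(29213, Pow(4410, -1))) = Add(Mul(-14083, Pow(-4608, -1)), Mul(29213, Pow(4410, -1))) = Add(Mul(-14083, Rational(-1, 4608)), Mul(29213, Rational(1, 4410))) = Add(Rational(14083, 4608), Rational(29213, 4410)) = Rational(10928863, 1128960)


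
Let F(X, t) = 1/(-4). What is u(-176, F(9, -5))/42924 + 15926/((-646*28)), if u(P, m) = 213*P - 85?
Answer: -12171679/6932226 ≈ -1.7558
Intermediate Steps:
F(X, t) = -¼
u(P, m) = -85 + 213*P
u(-176, F(9, -5))/42924 + 15926/((-646*28)) = (-85 + 213*(-176))/42924 + 15926/((-646*28)) = (-85 - 37488)*(1/42924) + 15926/(-18088) = -37573*1/42924 + 15926*(-1/18088) = -37573/42924 - 7963/9044 = -12171679/6932226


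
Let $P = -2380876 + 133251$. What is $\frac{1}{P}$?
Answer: $- \frac{1}{2247625} \approx -4.4491 \cdot 10^{-7}$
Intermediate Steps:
$P = -2247625$
$\frac{1}{P} = \frac{1}{-2247625} = - \frac{1}{2247625}$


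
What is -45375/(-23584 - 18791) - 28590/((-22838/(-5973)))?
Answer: -9647014256/1290347 ≈ -7476.3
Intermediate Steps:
-45375/(-23584 - 18791) - 28590/((-22838/(-5973))) = -45375/(-42375) - 28590/((-22838*(-1/5973))) = -45375*(-1/42375) - 28590/22838/5973 = 121/113 - 28590*5973/22838 = 121/113 - 85384035/11419 = -9647014256/1290347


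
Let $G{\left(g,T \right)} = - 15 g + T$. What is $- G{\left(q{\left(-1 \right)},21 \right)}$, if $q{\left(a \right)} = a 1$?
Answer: $-36$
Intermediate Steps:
$q{\left(a \right)} = a$
$G{\left(g,T \right)} = T - 15 g$
$- G{\left(q{\left(-1 \right)},21 \right)} = - (21 - -15) = - (21 + 15) = \left(-1\right) 36 = -36$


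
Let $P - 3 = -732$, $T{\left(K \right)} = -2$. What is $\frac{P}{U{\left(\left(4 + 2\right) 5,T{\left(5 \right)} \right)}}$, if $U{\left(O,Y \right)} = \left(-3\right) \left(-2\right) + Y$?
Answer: $- \frac{729}{4} \approx -182.25$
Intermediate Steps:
$U{\left(O,Y \right)} = 6 + Y$
$P = -729$ ($P = 3 - 732 = -729$)
$\frac{P}{U{\left(\left(4 + 2\right) 5,T{\left(5 \right)} \right)}} = - \frac{729}{6 - 2} = - \frac{729}{4}$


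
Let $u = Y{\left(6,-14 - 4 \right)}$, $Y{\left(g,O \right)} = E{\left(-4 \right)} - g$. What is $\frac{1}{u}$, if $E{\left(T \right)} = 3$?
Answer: $- \frac{1}{3} \approx -0.33333$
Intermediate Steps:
$Y{\left(g,O \right)} = 3 - g$
$u = -3$ ($u = 3 - 6 = -3$)
$\frac{1}{u} = \frac{1}{-3} = - \frac{1}{3}$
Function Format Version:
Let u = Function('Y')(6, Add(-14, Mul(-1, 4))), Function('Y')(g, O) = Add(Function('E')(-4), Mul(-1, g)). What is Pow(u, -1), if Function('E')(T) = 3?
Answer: Rational(-1, 3) ≈ -0.33333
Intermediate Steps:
Function('Y')(g, O) = Add(3, Mul(-1, g))
u = -3 (u = Add(3, Mul(-1, 6)) = Add(3, -6) = -3)
Pow(u, -1) = Pow(-3, -1) = Rational(-1, 3)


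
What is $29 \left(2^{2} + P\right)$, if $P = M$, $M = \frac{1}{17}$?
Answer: $\frac{2001}{17} \approx 117.71$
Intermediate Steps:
$M = \frac{1}{17} \approx 0.058824$
$P = \frac{1}{17} \approx 0.058824$
$29 \left(2^{2} + P\right) = 29 \left(2^{2} + \frac{1}{17}\right) = 29 \left(4 + \frac{1}{17}\right) = 29 \cdot \frac{69}{17} = \frac{2001}{17}$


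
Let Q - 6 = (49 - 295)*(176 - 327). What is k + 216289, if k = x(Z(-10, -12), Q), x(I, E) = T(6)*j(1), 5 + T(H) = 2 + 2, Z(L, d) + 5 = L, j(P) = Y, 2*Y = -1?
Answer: 432579/2 ≈ 2.1629e+5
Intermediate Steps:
Y = -½ (Y = (½)*(-1) = -½ ≈ -0.50000)
j(P) = -½
Z(L, d) = -5 + L
T(H) = -1 (T(H) = -5 + (2 + 2) = -5 + 4 = -1)
Q = 37152 (Q = 6 + (49 - 295)*(176 - 327) = 6 - 246*(-151) = 6 + 37146 = 37152)
x(I, E) = ½ (x(I, E) = -1*(-½) = ½)
k = ½ ≈ 0.50000
k + 216289 = ½ + 216289 = 432579/2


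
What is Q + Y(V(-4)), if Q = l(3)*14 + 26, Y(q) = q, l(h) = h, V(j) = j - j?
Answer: 68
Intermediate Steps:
V(j) = 0
Q = 68 (Q = 3*14 + 26 = 42 + 26 = 68)
Q + Y(V(-4)) = 68 + 0 = 68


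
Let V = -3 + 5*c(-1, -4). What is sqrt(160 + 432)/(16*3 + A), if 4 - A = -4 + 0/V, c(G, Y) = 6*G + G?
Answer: sqrt(37)/14 ≈ 0.43448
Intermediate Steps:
c(G, Y) = 7*G
V = -38 (V = -3 + 5*(7*(-1)) = -3 + 5*(-7) = -3 - 35 = -38)
A = 8 (A = 4 - (-4 + 0/(-38)) = 4 - (-4 + 0*(-1/38)) = 4 - (-4 + 0) = 4 - 1*(-4) = 4 + 4 = 8)
sqrt(160 + 432)/(16*3 + A) = sqrt(160 + 432)/(16*3 + 8) = sqrt(592)/(48 + 8) = (4*sqrt(37))/56 = (4*sqrt(37))*(1/56) = sqrt(37)/14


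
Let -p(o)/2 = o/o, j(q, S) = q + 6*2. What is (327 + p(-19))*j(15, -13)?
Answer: 8775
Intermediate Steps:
j(q, S) = 12 + q (j(q, S) = q + 12 = 12 + q)
p(o) = -2 (p(o) = -2*o/o = -2*1 = -2)
(327 + p(-19))*j(15, -13) = (327 - 2)*(12 + 15) = 325*27 = 8775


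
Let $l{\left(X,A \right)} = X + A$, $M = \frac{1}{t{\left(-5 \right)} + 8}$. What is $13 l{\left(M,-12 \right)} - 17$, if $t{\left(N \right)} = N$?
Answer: $- \frac{506}{3} \approx -168.67$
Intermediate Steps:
$M = \frac{1}{3}$ ($M = \frac{1}{-5 + 8} = \frac{1}{3} \approx 0.33333$)
$l{\left(X,A \right)} = A + X$
$13 l{\left(M,-12 \right)} - 17 = 13 \left(-12 + \frac{1}{3}\right) - 17 = 13 \left(- \frac{35}{3}\right) - 17 = - \frac{455}{3} - 17 = - \frac{506}{3}$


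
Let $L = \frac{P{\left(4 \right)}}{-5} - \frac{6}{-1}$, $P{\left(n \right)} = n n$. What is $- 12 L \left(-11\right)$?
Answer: $\frac{1848}{5} \approx 369.6$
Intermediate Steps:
$P{\left(n \right)} = n^{2}$
$L = \frac{14}{5}$ ($L = \frac{4^{2}}{-5} - \frac{6}{-1} = 16 \left(- \frac{1}{5}\right) - -6 = - \frac{16}{5} + 6 = \frac{14}{5} \approx 2.8$)
$- 12 L \left(-11\right) = \left(-12\right) \frac{14}{5} \left(-11\right) = \left(- \frac{168}{5}\right) \left(-11\right) = \frac{1848}{5}$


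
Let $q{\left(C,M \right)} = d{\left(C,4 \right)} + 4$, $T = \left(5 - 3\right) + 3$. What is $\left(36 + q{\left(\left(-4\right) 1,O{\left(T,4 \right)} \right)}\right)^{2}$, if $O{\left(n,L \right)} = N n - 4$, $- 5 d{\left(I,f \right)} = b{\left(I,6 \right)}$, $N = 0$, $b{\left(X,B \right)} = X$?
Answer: $\frac{41616}{25} \approx 1664.6$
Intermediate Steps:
$d{\left(I,f \right)} = - \frac{I}{5}$
$T = 5$ ($T = 2 + 3 = 5$)
$O{\left(n,L \right)} = -4$ ($O{\left(n,L \right)} = 0 n - 4 = 0 - 4 = -4$)
$q{\left(C,M \right)} = 4 - \frac{C}{5}$ ($q{\left(C,M \right)} = - \frac{C}{5} + 4 = 4 - \frac{C}{5}$)
$\left(36 + q{\left(\left(-4\right) 1,O{\left(T,4 \right)} \right)}\right)^{2} = \left(36 + \left(4 - \frac{\left(-4\right) 1}{5}\right)\right)^{2} = \left(36 + \left(4 - - \frac{4}{5}\right)\right)^{2} = \left(36 + \left(4 + \frac{4}{5}\right)\right)^{2} = \left(36 + \frac{24}{5}\right)^{2} = \left(\frac{204}{5}\right)^{2} = \frac{41616}{25}$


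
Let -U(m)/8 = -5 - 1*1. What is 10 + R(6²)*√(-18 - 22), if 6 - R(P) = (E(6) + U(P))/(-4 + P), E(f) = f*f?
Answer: 10 + 27*I*√10/4 ≈ 10.0 + 21.345*I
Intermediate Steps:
E(f) = f²
U(m) = 48 (U(m) = -8*(-5 - 1*1) = -8*(-5 - 1) = -8*(-6) = 48)
R(P) = 6 - 84/(-4 + P) (R(P) = 6 - (6² + 48)/(-4 + P) = 6 - (36 + 48)/(-4 + P) = 6 - 84/(-4 + P))
10 + R(6²)*√(-18 - 22) = 10 + (6*(-18 + 6²)/(-4 + 6²))*√(-18 - 22) = 10 + (6*(-18 + 36)/(-4 + 36))*√(-40) = 10 + (6*18/32)*(2*I*√10) = 10 + (6*(1/32)*18)*(2*I*√10) = 10 + 27*(2*I*√10)/8 = 10 + 27*I*√10/4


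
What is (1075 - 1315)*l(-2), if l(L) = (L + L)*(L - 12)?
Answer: -13440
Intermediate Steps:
l(L) = 2*L*(-12 + L) (l(L) = (2*L)*(-12 + L) = 2*L*(-12 + L))
(1075 - 1315)*l(-2) = (1075 - 1315)*(2*(-2)*(-12 - 2)) = -480*(-2)*(-14) = -240*56 = -13440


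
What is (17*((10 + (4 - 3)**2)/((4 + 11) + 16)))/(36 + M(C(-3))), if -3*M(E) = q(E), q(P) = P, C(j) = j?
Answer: 187/1147 ≈ 0.16303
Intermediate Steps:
M(E) = -E/3
(17*((10 + (4 - 3)**2)/((4 + 11) + 16)))/(36 + M(C(-3))) = (17*((10 + (4 - 3)**2)/((4 + 11) + 16)))/(36 - 1/3*(-3)) = (17*((10 + 1**2)/(15 + 16)))/(36 + 1) = (17*((10 + 1)/31))/37 = (17*(11*(1/31)))*(1/37) = (17*(11/31))*(1/37) = (187/31)*(1/37) = 187/1147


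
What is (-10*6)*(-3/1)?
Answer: 180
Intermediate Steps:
(-10*6)*(-3/1) = -(-180) = -60*(-3) = 180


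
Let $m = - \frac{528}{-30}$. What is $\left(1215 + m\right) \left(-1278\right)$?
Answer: $- \frac{7876314}{5} \approx -1.5753 \cdot 10^{6}$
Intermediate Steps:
$m = \frac{88}{5}$ ($m = \left(-528\right) \left(- \frac{1}{30}\right) = \frac{88}{5} \approx 17.6$)
$\left(1215 + m\right) \left(-1278\right) = \left(1215 + \frac{88}{5}\right) \left(-1278\right) = \frac{6163}{5} \left(-1278\right) = - \frac{7876314}{5}$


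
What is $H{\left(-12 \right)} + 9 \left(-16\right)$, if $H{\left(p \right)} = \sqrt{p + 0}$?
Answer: $-144 + 2 i \sqrt{3} \approx -144.0 + 3.4641 i$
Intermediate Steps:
$H{\left(p \right)} = \sqrt{p}$
$H{\left(-12 \right)} + 9 \left(-16\right) = \sqrt{-12} + 9 \left(-16\right) = 2 i \sqrt{3} - 144 = -144 + 2 i \sqrt{3}$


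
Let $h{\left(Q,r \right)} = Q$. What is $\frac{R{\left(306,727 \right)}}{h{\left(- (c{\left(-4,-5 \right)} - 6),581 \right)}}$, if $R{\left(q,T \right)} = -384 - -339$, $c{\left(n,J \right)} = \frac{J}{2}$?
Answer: $- \frac{90}{17} \approx -5.2941$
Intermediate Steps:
$c{\left(n,J \right)} = \frac{J}{2}$ ($c{\left(n,J \right)} = J \frac{1}{2} = \frac{J}{2}$)
$R{\left(q,T \right)} = -45$ ($R{\left(q,T \right)} = -384 + 339 = -45$)
$\frac{R{\left(306,727 \right)}}{h{\left(- (c{\left(-4,-5 \right)} - 6),581 \right)}} = - \frac{45}{\left(-1\right) \left(\frac{1}{2} \left(-5\right) - 6\right)} = - \frac{45}{\left(-1\right) \left(- \frac{5}{2} - 6\right)} = - \frac{45}{\left(-1\right) \left(- \frac{17}{2}\right)} = - \frac{45}{\frac{17}{2}} = \left(-45\right) \frac{2}{17} = - \frac{90}{17}$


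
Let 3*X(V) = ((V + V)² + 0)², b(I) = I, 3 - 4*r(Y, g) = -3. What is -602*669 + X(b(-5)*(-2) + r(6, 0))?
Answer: -928373/3 ≈ -3.0946e+5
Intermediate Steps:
r(Y, g) = 3/2 (r(Y, g) = ¾ - ¼*(-3) = ¾ + ¾ = 3/2)
X(V) = 16*V⁴/3 (X(V) = ((V + V)² + 0)²/3 = ((2*V)² + 0)²/3 = (4*V² + 0)²/3 = (4*V²)²/3 = (16*V⁴)/3 = 16*V⁴/3)
-602*669 + X(b(-5)*(-2) + r(6, 0)) = -602*669 + 16*(-5*(-2) + 3/2)⁴/3 = -402738 + 16*(10 + 3/2)⁴/3 = -402738 + 16*(23/2)⁴/3 = -402738 + (16/3)*(279841/16) = -402738 + 279841/3 = -928373/3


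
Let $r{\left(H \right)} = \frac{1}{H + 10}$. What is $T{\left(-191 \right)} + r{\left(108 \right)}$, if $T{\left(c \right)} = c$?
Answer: $- \frac{22537}{118} \approx -190.99$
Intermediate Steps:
$r{\left(H \right)} = \frac{1}{10 + H}$
$T{\left(-191 \right)} + r{\left(108 \right)} = -191 + \frac{1}{10 + 108} = -191 + \frac{1}{118} = - \frac{22537}{118}$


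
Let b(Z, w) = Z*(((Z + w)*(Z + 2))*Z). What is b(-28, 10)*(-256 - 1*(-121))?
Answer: -49533120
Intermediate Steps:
b(Z, w) = Z²*(2 + Z)*(Z + w) (b(Z, w) = Z*(((Z + w)*(2 + Z))*Z) = Z*(((2 + Z)*(Z + w))*Z) = Z*(Z*(2 + Z)*(Z + w)) = Z²*(2 + Z)*(Z + w))
b(-28, 10)*(-256 - 1*(-121)) = ((-28)²*((-28)² + 2*(-28) + 2*10 - 28*10))*(-256 - 1*(-121)) = (784*(784 - 56 + 20 - 280))*(-256 + 121) = (784*468)*(-135) = 366912*(-135) = -49533120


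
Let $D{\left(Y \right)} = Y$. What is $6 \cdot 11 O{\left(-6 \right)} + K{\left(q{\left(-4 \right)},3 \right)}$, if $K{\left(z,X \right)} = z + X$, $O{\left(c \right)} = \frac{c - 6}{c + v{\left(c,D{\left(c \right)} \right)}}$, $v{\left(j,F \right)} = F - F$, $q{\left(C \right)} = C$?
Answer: $131$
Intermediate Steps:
$v{\left(j,F \right)} = 0$
$O{\left(c \right)} = \frac{-6 + c}{c}$ ($O{\left(c \right)} = \frac{c - 6}{c + 0} = \frac{-6 + c}{c}$)
$K{\left(z,X \right)} = X + z$
$6 \cdot 11 O{\left(-6 \right)} + K{\left(q{\left(-4 \right)},3 \right)} = 6 \cdot 11 \frac{-6 - 6}{-6} + \left(3 - 4\right) = 66 \left(\left(- \frac{1}{6}\right) \left(-12\right)\right) - 1 = 66 \cdot 2 - 1 = 132 - 1 = 131$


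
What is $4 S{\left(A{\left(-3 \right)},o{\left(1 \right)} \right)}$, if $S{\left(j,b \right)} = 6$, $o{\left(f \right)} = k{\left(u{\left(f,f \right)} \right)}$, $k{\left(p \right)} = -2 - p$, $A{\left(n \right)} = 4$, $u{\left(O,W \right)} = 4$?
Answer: $24$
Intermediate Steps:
$o{\left(f \right)} = -6$ ($o{\left(f \right)} = -2 - 4 = -6$)
$4 S{\left(A{\left(-3 \right)},o{\left(1 \right)} \right)} = 4 \cdot 6 = 24$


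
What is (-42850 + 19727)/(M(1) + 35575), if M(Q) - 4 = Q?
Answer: -23123/35580 ≈ -0.64989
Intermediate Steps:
M(Q) = 4 + Q
(-42850 + 19727)/(M(1) + 35575) = (-42850 + 19727)/((4 + 1) + 35575) = -23123/(5 + 35575) = -23123/35580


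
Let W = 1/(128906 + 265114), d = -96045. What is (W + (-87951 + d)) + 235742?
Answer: 20388958921/394020 ≈ 51746.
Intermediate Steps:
W = 1/394020 ≈ 2.5379e-6
(W + (-87951 + d)) + 235742 = (1/394020 + (-87951 - 96045)) + 235742 = (1/394020 - 183996) + 235742 = -72498103919/394020 + 235742 = 20388958921/394020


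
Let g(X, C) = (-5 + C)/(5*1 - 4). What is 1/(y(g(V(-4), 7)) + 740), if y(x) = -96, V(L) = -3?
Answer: 1/644 ≈ 0.0015528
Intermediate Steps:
g(X, C) = -5 + C (g(X, C) = (-5 + C)/(5 - 4) = (-5 + C)/1 = (-5 + C)*1 = -5 + C)
1/(y(g(V(-4), 7)) + 740) = 1/(-96 + 740) = 1/644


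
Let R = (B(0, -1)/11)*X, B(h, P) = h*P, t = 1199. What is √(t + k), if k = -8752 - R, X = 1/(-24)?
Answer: I*√7553 ≈ 86.908*I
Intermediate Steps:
B(h, P) = P*h
X = -1/24 ≈ -0.041667
R = 0 (R = (-1*0/11)*(-1/24) = (0*(1/11))*(-1/24) = 0*(-1/24) = 0)
k = -8752 (k = -8752 - 1*0 = -8752 + 0 = -8752)
√(t + k) = √(1199 - 8752) = √(-7553) = I*√7553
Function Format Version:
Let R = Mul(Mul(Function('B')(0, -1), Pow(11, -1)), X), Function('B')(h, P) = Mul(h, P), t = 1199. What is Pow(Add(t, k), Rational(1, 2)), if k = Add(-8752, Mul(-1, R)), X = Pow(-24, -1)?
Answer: Mul(I, Pow(7553, Rational(1, 2))) ≈ Mul(86.908, I)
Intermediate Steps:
Function('B')(h, P) = Mul(P, h)
X = Rational(-1, 24) ≈ -0.041667
R = 0 (R = Mul(Mul(Mul(-1, 0), Pow(11, -1)), Rational(-1, 24)) = Mul(Mul(0, Rational(1, 11)), Rational(-1, 24)) = Mul(0, Rational(-1, 24)) = 0)
k = -8752 (k = Add(-8752, Mul(-1, 0)) = Add(-8752, 0) = -8752)
Pow(Add(t, k), Rational(1, 2)) = Pow(Add(1199, -8752), Rational(1, 2)) = Pow(-7553, Rational(1, 2)) = Mul(I, Pow(7553, Rational(1, 2)))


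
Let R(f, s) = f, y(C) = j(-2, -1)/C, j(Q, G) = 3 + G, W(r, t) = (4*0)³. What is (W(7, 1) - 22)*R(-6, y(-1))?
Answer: 132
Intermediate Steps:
W(r, t) = 0 (W(r, t) = 0³ = 0)
y(C) = 2/C (y(C) = (3 - 1)/C = 2/C)
(W(7, 1) - 22)*R(-6, y(-1)) = (0 - 22)*(-6) = -22*(-6) = 132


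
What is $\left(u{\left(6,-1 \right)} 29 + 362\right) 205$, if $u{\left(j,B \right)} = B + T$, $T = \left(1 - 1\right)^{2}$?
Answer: $68265$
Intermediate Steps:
$T = 0$ ($T = 0^{2} = 0$)
$u{\left(j,B \right)} = B$ ($u{\left(j,B \right)} = B + 0 = B$)
$\left(u{\left(6,-1 \right)} 29 + 362\right) 205 = \left(\left(-1\right) 29 + 362\right) 205 = \left(-29 + 362\right) 205 = 333 \cdot 205 = 68265$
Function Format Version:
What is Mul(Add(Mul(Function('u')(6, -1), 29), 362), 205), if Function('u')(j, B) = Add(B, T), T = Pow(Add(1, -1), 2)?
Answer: 68265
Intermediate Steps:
T = 0 (T = Pow(0, 2) = 0)
Function('u')(j, B) = B (Function('u')(j, B) = Add(B, 0) = B)
Mul(Add(Mul(Function('u')(6, -1), 29), 362), 205) = Mul(Add(Mul(-1, 29), 362), 205) = Mul(Add(-29, 362), 205) = Mul(333, 205) = 68265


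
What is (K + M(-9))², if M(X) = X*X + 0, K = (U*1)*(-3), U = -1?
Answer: 7056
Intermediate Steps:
K = 3 (K = -1*1*(-3) = -1*(-3) = 3)
M(X) = X² (M(X) = X² + 0 = X²)
(K + M(-9))² = (3 + (-9)²)² = (3 + 81)² = 84² = 7056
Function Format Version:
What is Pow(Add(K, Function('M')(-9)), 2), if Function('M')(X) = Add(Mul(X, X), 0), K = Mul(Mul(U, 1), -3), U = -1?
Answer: 7056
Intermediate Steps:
K = 3 (K = Mul(Mul(-1, 1), -3) = Mul(-1, -3) = 3)
Function('M')(X) = Pow(X, 2) (Function('M')(X) = Add(Pow(X, 2), 0) = Pow(X, 2))
Pow(Add(K, Function('M')(-9)), 2) = Pow(Add(3, Pow(-9, 2)), 2) = Pow(Add(3, 81), 2) = Pow(84, 2) = 7056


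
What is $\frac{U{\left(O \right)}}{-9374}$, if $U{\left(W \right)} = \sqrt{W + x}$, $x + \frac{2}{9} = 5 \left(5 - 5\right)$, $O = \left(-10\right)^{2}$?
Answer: $- \frac{\sqrt{898}}{28122} \approx -0.0010656$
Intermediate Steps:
$O = 100$
$x = - \frac{2}{9}$ ($x = - \frac{2}{9} + 5 \left(5 - 5\right) = - \frac{2}{9} + 5 \cdot 0 = - \frac{2}{9} + 0 = - \frac{2}{9} \approx -0.22222$)
$U{\left(W \right)} = \sqrt{- \frac{2}{9} + W}$ ($U{\left(W \right)} = \sqrt{W - \frac{2}{9}} = \sqrt{- \frac{2}{9} + W}$)
$\frac{U{\left(O \right)}}{-9374} = \frac{\frac{1}{3} \sqrt{-2 + 9 \cdot 100}}{-9374} = \frac{\sqrt{-2 + 900}}{3} \left(- \frac{1}{9374}\right) = \frac{\sqrt{898}}{3} \left(- \frac{1}{9374}\right) = - \frac{\sqrt{898}}{28122}$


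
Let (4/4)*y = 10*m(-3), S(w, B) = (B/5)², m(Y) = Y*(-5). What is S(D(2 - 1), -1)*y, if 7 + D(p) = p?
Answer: 6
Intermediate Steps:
D(p) = -7 + p
m(Y) = -5*Y
S(w, B) = B²/25 (S(w, B) = (B*(⅕))² = (B/5)² = B²/25)
y = 150 (y = 10*(-5*(-3)) = 10*15 = 150)
S(D(2 - 1), -1)*y = ((1/25)*(-1)²)*150 = ((1/25)*1)*150 = (1/25)*150 = 6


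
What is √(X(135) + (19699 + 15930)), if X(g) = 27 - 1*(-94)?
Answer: 5*√1430 ≈ 189.08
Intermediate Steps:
X(g) = 121 (X(g) = 27 + 94 = 121)
√(X(135) + (19699 + 15930)) = √(121 + (19699 + 15930)) = √(121 + 35629) = √35750 = 5*√1430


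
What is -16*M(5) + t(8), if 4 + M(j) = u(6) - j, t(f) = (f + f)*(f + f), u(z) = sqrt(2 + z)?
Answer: 400 - 32*sqrt(2) ≈ 354.75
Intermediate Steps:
t(f) = 4*f**2 (t(f) = (2*f)*(2*f) = 4*f**2)
M(j) = -4 - j + 2*sqrt(2) (M(j) = -4 + (sqrt(2 + 6) - j) = -4 + (sqrt(8) - j) = -4 + (2*sqrt(2) - j) = -4 + (-j + 2*sqrt(2)) = -4 - j + 2*sqrt(2))
-16*M(5) + t(8) = -16*(-4 - 1*5 + 2*sqrt(2)) + 4*8**2 = -16*(-4 - 5 + 2*sqrt(2)) + 4*64 = -16*(-9 + 2*sqrt(2)) + 256 = (144 - 32*sqrt(2)) + 256 = 400 - 32*sqrt(2)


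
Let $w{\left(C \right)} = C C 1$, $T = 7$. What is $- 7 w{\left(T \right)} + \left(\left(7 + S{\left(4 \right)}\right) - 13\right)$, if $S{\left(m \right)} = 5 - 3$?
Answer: $-347$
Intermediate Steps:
$S{\left(m \right)} = 2$
$w{\left(C \right)} = C^{2}$ ($w{\left(C \right)} = C^{2} \cdot 1 = C^{2}$)
$- 7 w{\left(T \right)} + \left(\left(7 + S{\left(4 \right)}\right) - 13\right) = - 7 \cdot 7^{2} + \left(\left(7 + 2\right) - 13\right) = \left(-7\right) 49 + \left(9 - 13\right) = -343 - 4 = -347$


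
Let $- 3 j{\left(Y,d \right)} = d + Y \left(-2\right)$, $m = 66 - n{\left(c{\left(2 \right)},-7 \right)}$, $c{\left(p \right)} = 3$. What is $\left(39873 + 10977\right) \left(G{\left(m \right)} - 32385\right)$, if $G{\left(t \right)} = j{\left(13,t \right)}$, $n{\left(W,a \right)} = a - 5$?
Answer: $-1647658650$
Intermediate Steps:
$n{\left(W,a \right)} = -5 + a$ ($n{\left(W,a \right)} = a - 5 = -5 + a$)
$m = 78$ ($m = 66 - \left(-5 - 7\right) = 66 - -12 = 66 + 12 = 78$)
$j{\left(Y,d \right)} = - \frac{d}{3} + \frac{2 Y}{3}$ ($j{\left(Y,d \right)} = - \frac{d + Y \left(-2\right)}{3} = - \frac{d - 2 Y}{3} = - \frac{d}{3} + \frac{2 Y}{3}$)
$G{\left(t \right)} = \frac{26}{3} - \frac{t}{3}$ ($G{\left(t \right)} = - \frac{t}{3} + \frac{2}{3} \cdot 13 = - \frac{t}{3} + \frac{26}{3} = \frac{26}{3} - \frac{t}{3}$)
$\left(39873 + 10977\right) \left(G{\left(m \right)} - 32385\right) = \left(39873 + 10977\right) \left(\left(\frac{26}{3} - 26\right) - 32385\right) = 50850 \left(\left(\frac{26}{3} - 26\right) - 32385\right) = 50850 \left(- \frac{52}{3} - 32385\right) = 50850 \left(- \frac{97207}{3}\right) = -1647658650$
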